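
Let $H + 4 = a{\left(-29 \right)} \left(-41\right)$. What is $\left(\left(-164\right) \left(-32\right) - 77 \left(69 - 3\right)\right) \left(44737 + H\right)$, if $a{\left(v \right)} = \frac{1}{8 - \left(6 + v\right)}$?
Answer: $\frac{230189212}{31} \approx 7.4255 \cdot 10^{6}$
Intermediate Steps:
$a{\left(v \right)} = \frac{1}{2 - v}$
$H = - \frac{165}{31}$ ($H = -4 + - \frac{1}{-2 - 29} \left(-41\right) = -4 + - \frac{1}{-31} \left(-41\right) = -4 + \left(-1\right) \left(- \frac{1}{31}\right) \left(-41\right) = -4 + \frac{1}{31} \left(-41\right) = -4 - \frac{41}{31} = - \frac{165}{31} \approx -5.3226$)
$\left(\left(-164\right) \left(-32\right) - 77 \left(69 - 3\right)\right) \left(44737 + H\right) = \left(\left(-164\right) \left(-32\right) - 77 \left(69 - 3\right)\right) \left(44737 - \frac{165}{31}\right) = \left(5248 - 5082\right) \frac{1386682}{31} = 166 \cdot \frac{1386682}{31} = \frac{230189212}{31}$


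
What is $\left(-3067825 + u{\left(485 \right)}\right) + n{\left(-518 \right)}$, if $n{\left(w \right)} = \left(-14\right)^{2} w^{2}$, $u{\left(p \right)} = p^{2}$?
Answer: $49758904$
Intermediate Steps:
$n{\left(w \right)} = 196 w^{2}$
$\left(-3067825 + u{\left(485 \right)}\right) + n{\left(-518 \right)} = \left(-3067825 + 485^{2}\right) + 196 \left(-518\right)^{2} = \left(-3067825 + 235225\right) + 196 \cdot 268324 = -2832600 + 52591504 = 49758904$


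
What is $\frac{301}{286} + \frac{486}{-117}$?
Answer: $- \frac{887}{286} \approx -3.1014$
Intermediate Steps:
$\frac{301}{286} + \frac{486}{-117} = 301 \cdot \frac{1}{286} + 486 \left(- \frac{1}{117}\right) = \frac{301}{286} - \frac{54}{13} = - \frac{887}{286}$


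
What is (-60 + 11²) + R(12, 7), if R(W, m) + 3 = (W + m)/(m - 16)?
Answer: 503/9 ≈ 55.889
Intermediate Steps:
R(W, m) = -3 + (W + m)/(-16 + m) (R(W, m) = -3 + (W + m)/(m - 16) = -3 + (W + m)/(-16 + m))
(-60 + 11²) + R(12, 7) = (-60 + 11²) + (48 + 12 - 2*7)/(-16 + 7) = (-60 + 121) + (48 + 12 - 14)/(-9) = 61 - ⅑*46 = 61 - 46/9 = 503/9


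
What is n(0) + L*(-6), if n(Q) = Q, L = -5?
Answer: 30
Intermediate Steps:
n(0) + L*(-6) = 0 - 5*(-6) = 0 + 30 = 30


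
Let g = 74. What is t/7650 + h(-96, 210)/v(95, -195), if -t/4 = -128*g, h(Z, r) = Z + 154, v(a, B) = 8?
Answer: 186701/15300 ≈ 12.203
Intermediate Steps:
h(Z, r) = 154 + Z
t = 37888 (t = -(-512)*74 = -4*(-9472) = 37888)
t/7650 + h(-96, 210)/v(95, -195) = 37888/7650 + (154 - 96)/8 = 37888*(1/7650) + 58*(⅛) = 18944/3825 + 29/4 = 186701/15300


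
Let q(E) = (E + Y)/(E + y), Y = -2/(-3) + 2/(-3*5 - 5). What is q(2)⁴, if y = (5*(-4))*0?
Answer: 35153041/12960000 ≈ 2.7124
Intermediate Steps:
Y = 17/30 (Y = -2*(-⅓) + 2/(-15 - 5) = ⅔ + 2/(-20) = ⅔ + 2*(-1/20) = ⅔ - ⅒ = 17/30 ≈ 0.56667)
y = 0 (y = -20*0 = 0)
q(E) = (17/30 + E)/E (q(E) = (E + 17/30)/(E + 0) = (17/30 + E)/E)
q(2)⁴ = ((17/30 + 2)/2)⁴ = ((½)*(77/30))⁴ = (77/60)⁴ = 35153041/12960000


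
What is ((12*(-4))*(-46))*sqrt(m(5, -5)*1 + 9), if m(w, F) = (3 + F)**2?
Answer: 2208*sqrt(13) ≈ 7961.1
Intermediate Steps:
((12*(-4))*(-46))*sqrt(m(5, -5)*1 + 9) = ((12*(-4))*(-46))*sqrt((3 - 5)**2*1 + 9) = (-48*(-46))*sqrt((-2)**2*1 + 9) = 2208*sqrt(4*1 + 9) = 2208*sqrt(4 + 9) = 2208*sqrt(13)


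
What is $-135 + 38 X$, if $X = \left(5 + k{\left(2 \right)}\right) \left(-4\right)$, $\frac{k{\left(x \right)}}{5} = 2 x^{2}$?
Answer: $-6975$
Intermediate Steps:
$k{\left(x \right)} = 10 x^{2}$ ($k{\left(x \right)} = 5 \cdot 2 x^{2} = 10 x^{2}$)
$X = -180$ ($X = \left(5 + 10 \cdot 2^{2}\right) \left(-4\right) = \left(5 + 10 \cdot 4\right) \left(-4\right) = \left(5 + 40\right) \left(-4\right) = 45 \left(-4\right) = -180$)
$-135 + 38 X = -135 + 38 \left(-180\right) = -135 - 6840 = -6975$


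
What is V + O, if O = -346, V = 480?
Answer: 134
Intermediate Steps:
V + O = 480 - 346 = 134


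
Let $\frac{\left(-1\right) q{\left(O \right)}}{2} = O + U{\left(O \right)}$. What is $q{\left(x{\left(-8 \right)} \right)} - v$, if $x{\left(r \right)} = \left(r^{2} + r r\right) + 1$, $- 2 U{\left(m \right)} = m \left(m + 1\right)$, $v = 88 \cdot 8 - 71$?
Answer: $15879$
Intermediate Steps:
$v = 633$ ($v = 704 - 71 = 633$)
$U{\left(m \right)} = - \frac{m \left(1 + m\right)}{2}$ ($U{\left(m \right)} = - \frac{m \left(m + 1\right)}{2} = - \frac{m \left(1 + m\right)}{2}$)
$x{\left(r \right)} = 1 + 2 r^{2}$ ($x{\left(r \right)} = \left(r^{2} + r^{2}\right) + 1 = 2 r^{2} + 1 = 1 + 2 r^{2}$)
$q{\left(O \right)} = - 2 O + O \left(1 + O\right)$ ($q{\left(O \right)} = - 2 \left(O - \frac{O \left(1 + O\right)}{2}\right) = - 2 O + O \left(1 + O\right)$)
$q{\left(x{\left(-8 \right)} \right)} - v = \left(1 + 2 \left(-8\right)^{2}\right) \left(-1 + \left(1 + 2 \left(-8\right)^{2}\right)\right) - 633 = \left(1 + 2 \cdot 64\right) \left(-1 + \left(1 + 2 \cdot 64\right)\right) - 633 = \left(1 + 128\right) \left(-1 + \left(1 + 128\right)\right) - 633 = 129 \left(-1 + 129\right) - 633 = 129 \cdot 128 - 633 = 16512 - 633 = 15879$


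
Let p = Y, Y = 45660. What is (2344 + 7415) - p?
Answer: -35901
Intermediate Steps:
p = 45660
(2344 + 7415) - p = (2344 + 7415) - 1*45660 = 9759 - 45660 = -35901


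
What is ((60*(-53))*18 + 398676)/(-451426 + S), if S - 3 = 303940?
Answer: -113812/49161 ≈ -2.3151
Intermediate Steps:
S = 303943 (S = 3 + 303940 = 303943)
((60*(-53))*18 + 398676)/(-451426 + S) = ((60*(-53))*18 + 398676)/(-451426 + 303943) = (-3180*18 + 398676)/(-147483) = (-57240 + 398676)*(-1/147483) = 341436*(-1/147483) = -113812/49161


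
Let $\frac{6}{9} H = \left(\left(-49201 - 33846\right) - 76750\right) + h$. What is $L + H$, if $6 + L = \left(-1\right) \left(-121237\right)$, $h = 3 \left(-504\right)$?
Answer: $- \frac{241465}{2} \approx -1.2073 \cdot 10^{5}$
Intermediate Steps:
$h = -1512$
$L = 121231$ ($L = -6 - -121237 = -6 + 121237 = 121231$)
$H = - \frac{483927}{2}$ ($H = \frac{3 \left(\left(\left(-49201 - 33846\right) - 76750\right) - 1512\right)}{2} = \frac{3 \left(\left(-83047 - 76750\right) - 1512\right)}{2} = \frac{3 \left(-159797 - 1512\right)}{2} = \frac{3}{2} \left(-161309\right) = - \frac{483927}{2} \approx -2.4196 \cdot 10^{5}$)
$L + H = 121231 - \frac{483927}{2} = - \frac{241465}{2}$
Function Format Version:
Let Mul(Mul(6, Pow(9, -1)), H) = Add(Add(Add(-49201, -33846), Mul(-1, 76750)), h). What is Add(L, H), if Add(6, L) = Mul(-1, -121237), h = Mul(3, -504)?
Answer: Rational(-241465, 2) ≈ -1.2073e+5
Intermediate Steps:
h = -1512
L = 121231 (L = Add(-6, Mul(-1, -121237)) = Add(-6, 121237) = 121231)
H = Rational(-483927, 2) (H = Mul(Rational(3, 2), Add(Add(Add(-49201, -33846), Mul(-1, 76750)), -1512)) = Mul(Rational(3, 2), Add(Add(-83047, -76750), -1512)) = Mul(Rational(3, 2), Add(-159797, -1512)) = Mul(Rational(3, 2), -161309) = Rational(-483927, 2) ≈ -2.4196e+5)
Add(L, H) = Add(121231, Rational(-483927, 2)) = Rational(-241465, 2)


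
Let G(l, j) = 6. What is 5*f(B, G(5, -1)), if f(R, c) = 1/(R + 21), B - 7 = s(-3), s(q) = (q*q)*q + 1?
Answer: 5/2 ≈ 2.5000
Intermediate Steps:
s(q) = 1 + q³ (s(q) = q²*q + 1 = q³ + 1 = 1 + q³)
B = -19 (B = 7 + (1 + (-3)³) = 7 + (1 - 27) = 7 - 26 = -19)
f(R, c) = 1/(21 + R)
5*f(B, G(5, -1)) = 5/(21 - 19) = 5/2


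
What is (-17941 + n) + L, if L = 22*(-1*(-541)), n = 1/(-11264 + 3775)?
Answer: -45226072/7489 ≈ -6039.0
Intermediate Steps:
n = -1/7489 (n = 1/(-7489) = -1/7489 ≈ -0.00013353)
L = 11902 (L = 22*541 = 11902)
(-17941 + n) + L = (-17941 - 1/7489) + 11902 = -134360150/7489 + 11902 = -45226072/7489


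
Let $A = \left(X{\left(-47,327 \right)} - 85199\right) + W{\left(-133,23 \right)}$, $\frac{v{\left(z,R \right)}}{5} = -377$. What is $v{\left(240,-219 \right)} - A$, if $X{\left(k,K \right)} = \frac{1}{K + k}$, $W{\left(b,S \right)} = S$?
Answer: $\frac{23321479}{280} \approx 83291.0$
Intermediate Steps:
$v{\left(z,R \right)} = -1885$ ($v{\left(z,R \right)} = 5 \left(-377\right) = -1885$)
$A = - \frac{23849279}{280}$ ($A = \left(\frac{1}{327 - 47} - 85199\right) + 23 = \left(\frac{1}{280} - 85199\right) + 23 = - \frac{23855719}{280} + 23 = - \frac{23849279}{280} \approx -85176.0$)
$v{\left(240,-219 \right)} - A = -1885 - - \frac{23849279}{280} = -1885 + \frac{23849279}{280} = \frac{23321479}{280}$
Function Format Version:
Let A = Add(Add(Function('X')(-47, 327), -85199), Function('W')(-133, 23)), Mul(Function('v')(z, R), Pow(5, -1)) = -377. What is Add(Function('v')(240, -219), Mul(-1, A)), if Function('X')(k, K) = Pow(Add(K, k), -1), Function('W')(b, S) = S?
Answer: Rational(23321479, 280) ≈ 83291.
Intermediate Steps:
Function('v')(z, R) = -1885 (Function('v')(z, R) = Mul(5, -377) = -1885)
A = Rational(-23849279, 280) (A = Add(Add(Pow(Add(327, -47), -1), -85199), 23) = Add(Add(Pow(280, -1), -85199), 23) = Add(Add(Rational(1, 280), -85199), 23) = Add(Rational(-23855719, 280), 23) = Rational(-23849279, 280) ≈ -85176.)
Add(Function('v')(240, -219), Mul(-1, A)) = Add(-1885, Mul(-1, Rational(-23849279, 280))) = Add(-1885, Rational(23849279, 280)) = Rational(23321479, 280)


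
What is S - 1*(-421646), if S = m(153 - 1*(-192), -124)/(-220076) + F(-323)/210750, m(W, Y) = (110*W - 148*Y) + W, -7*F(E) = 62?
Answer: 1849925790212737/4387393500 ≈ 4.2165e+5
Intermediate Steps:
F(E) = -62/7 (F(E) = -⅐*62 = -62/7)
m(W, Y) = -148*Y + 111*W (m(W, Y) = (-148*Y + 110*W) + W = -148*Y + 111*W)
S = -1129488263/4387393500 (S = (-148*(-124) + 111*(153 - 1*(-192)))/(-220076) - 62/7/210750 = (18352 + 111*(153 + 192))*(-1/220076) - 62/7*1/210750 = (18352 + 111*345)*(-1/220076) - 31/737625 = (18352 + 38295)*(-1/220076) - 31/737625 = 56647*(-1/220076) - 31/737625 = -1531/5948 - 31/737625 = -1129488263/4387393500 ≈ -0.25744)
S - 1*(-421646) = -1129488263/4387393500 - 1*(-421646) = -1129488263/4387393500 + 421646 = 1849925790212737/4387393500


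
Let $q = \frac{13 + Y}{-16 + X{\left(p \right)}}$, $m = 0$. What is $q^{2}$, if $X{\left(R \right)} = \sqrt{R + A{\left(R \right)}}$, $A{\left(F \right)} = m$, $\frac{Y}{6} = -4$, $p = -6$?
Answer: $\frac{121}{\left(16 - i \sqrt{6}\right)^{2}} \approx 0.44068 + 0.13817 i$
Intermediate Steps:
$Y = -24$ ($Y = 6 \left(-4\right) = -24$)
$A{\left(F \right)} = 0$
$X{\left(R \right)} = \sqrt{R}$ ($X{\left(R \right)} = \sqrt{R + 0} = \sqrt{R}$)
$q = - \frac{11}{-16 + i \sqrt{6}}$ ($q = \frac{13 - 24}{-16 + \sqrt{-6}} = - \frac{11}{-16 + i \sqrt{6}} \approx 0.67176 + 0.10284 i$)
$q^{2} = \left(\frac{88}{131} + \frac{11 i \sqrt{6}}{262}\right)^{2}$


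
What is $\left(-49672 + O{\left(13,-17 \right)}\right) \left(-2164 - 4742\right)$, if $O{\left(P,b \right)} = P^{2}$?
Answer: $341867718$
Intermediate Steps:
$\left(-49672 + O{\left(13,-17 \right)}\right) \left(-2164 - 4742\right) = \left(-49672 + 13^{2}\right) \left(-2164 - 4742\right) = \left(-49672 + 169\right) \left(-6906\right) = \left(-49503\right) \left(-6906\right) = 341867718$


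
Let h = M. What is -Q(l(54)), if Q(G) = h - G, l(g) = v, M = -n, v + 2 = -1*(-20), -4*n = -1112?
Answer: 296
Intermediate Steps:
n = 278 (n = -¼*(-1112) = 278)
v = 18 (v = -2 - 1*(-20) = -2 + 20 = 18)
M = -278 (M = -1*278 = -278)
h = -278
l(g) = 18
Q(G) = -278 - G
-Q(l(54)) = -(-278 - 1*18) = -(-278 - 18) = -1*(-296) = 296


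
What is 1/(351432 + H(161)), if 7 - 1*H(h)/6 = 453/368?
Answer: 184/64669857 ≈ 2.8452e-6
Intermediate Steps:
H(h) = 6369/184 (H(h) = 42 - 2718/368 = 42 - 6*453/368 = 42 - 1359/184 = 6369/184)
1/(351432 + H(161)) = 1/(351432 + 6369/184) = 1/(64669857/184) = 184/64669857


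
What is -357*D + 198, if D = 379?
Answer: -135105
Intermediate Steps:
-357*D + 198 = -357*379 + 198 = -135303 + 198 = -135105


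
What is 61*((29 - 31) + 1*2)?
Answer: 0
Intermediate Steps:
61*((29 - 31) + 1*2) = 61*(-2 + 2) = 61*0 = 0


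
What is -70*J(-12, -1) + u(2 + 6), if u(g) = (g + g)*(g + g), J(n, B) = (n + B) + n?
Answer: 2006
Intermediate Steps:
J(n, B) = B + 2*n (J(n, B) = (B + n) + n = B + 2*n)
u(g) = 4*g**2 (u(g) = (2*g)*(2*g) = 4*g**2)
-70*J(-12, -1) + u(2 + 6) = -70*(-1 + 2*(-12)) + 4*(2 + 6)**2 = -70*(-1 - 24) + 4*8**2 = -70*(-25) + 4*64 = 1750 + 256 = 2006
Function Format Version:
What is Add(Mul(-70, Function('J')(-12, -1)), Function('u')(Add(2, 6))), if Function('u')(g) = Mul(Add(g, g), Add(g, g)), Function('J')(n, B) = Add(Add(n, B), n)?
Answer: 2006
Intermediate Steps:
Function('J')(n, B) = Add(B, Mul(2, n)) (Function('J')(n, B) = Add(Add(B, n), n) = Add(B, Mul(2, n)))
Function('u')(g) = Mul(4, Pow(g, 2)) (Function('u')(g) = Mul(Mul(2, g), Mul(2, g)) = Mul(4, Pow(g, 2)))
Add(Mul(-70, Function('J')(-12, -1)), Function('u')(Add(2, 6))) = Add(Mul(-70, Add(-1, Mul(2, -12))), Mul(4, Pow(Add(2, 6), 2))) = Add(Mul(-70, Add(-1, -24)), Mul(4, Pow(8, 2))) = Add(Mul(-70, -25), Mul(4, 64)) = Add(1750, 256) = 2006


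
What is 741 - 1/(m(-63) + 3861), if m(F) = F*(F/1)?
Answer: 5802029/7830 ≈ 741.00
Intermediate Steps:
m(F) = F² (m(F) = F*(F*1) = F*F = F²)
741 - 1/(m(-63) + 3861) = 741 - 1/((-63)² + 3861) = 741 - 1/(3969 + 3861) = 741 - 1/7830 = 5802029/7830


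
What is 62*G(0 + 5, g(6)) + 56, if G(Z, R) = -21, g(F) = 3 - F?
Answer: -1246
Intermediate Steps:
62*G(0 + 5, g(6)) + 56 = 62*(-21) + 56 = -1302 + 56 = -1246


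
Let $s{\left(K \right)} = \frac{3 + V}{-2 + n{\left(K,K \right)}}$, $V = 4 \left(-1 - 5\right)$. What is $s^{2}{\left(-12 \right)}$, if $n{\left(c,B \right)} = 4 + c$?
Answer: $\frac{441}{100} \approx 4.41$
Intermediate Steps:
$V = -24$ ($V = 4 \left(-6\right) = -24$)
$s{\left(K \right)} = - \frac{21}{2 + K}$ ($s{\left(K \right)} = \frac{3 - 24}{-2 + \left(4 + K\right)} = - \frac{21}{2 + K}$)
$s^{2}{\left(-12 \right)} = \left(- \frac{21}{2 - 12}\right)^{2} = \left(- \frac{21}{-10}\right)^{2} = \left(\left(-21\right) \left(- \frac{1}{10}\right)\right)^{2} = \left(\frac{21}{10}\right)^{2} = \frac{441}{100}$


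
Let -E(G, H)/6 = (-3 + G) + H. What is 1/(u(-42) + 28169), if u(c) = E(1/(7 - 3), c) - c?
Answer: 2/56959 ≈ 3.5113e-5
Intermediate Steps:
E(G, H) = 18 - 6*G - 6*H (E(G, H) = -6*((-3 + G) + H) = -6*(-3 + G + H) = 18 - 6*G - 6*H)
u(c) = 33/2 - 7*c (u(c) = (18 - 6/(7 - 3) - 6*c) - c = (18 - 6/4 - 6*c) - c = (18 - 6*1/4 - 6*c) - c = (18 - 3/2 - 6*c) - c = (33/2 - 6*c) - c = 33/2 - 7*c)
1/(u(-42) + 28169) = 1/((33/2 - 7*(-42)) + 28169) = 1/((33/2 + 294) + 28169) = 1/(621/2 + 28169) = 1/(56959/2) = 2/56959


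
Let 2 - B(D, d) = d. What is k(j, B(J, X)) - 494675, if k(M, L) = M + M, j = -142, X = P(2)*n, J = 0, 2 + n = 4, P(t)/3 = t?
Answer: -494959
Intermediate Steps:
P(t) = 3*t
n = 2 (n = -2 + 4 = 2)
X = 12 (X = (3*2)*2 = 6*2 = 12)
B(D, d) = 2 - d
k(M, L) = 2*M
k(j, B(J, X)) - 494675 = 2*(-142) - 494675 = -284 - 494675 = -494959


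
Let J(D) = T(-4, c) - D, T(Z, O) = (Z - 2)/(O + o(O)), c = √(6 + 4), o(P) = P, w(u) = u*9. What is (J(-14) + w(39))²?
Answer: 1332259/10 - 219*√10 ≈ 1.3253e+5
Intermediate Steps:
w(u) = 9*u
c = √10 ≈ 3.1623
T(Z, O) = (-2 + Z)/(2*O) (T(Z, O) = (Z - 2)/(O + O) = (-2 + Z)/((2*O)) = (-2 + Z)*(1/(2*O)) = (-2 + Z)/(2*O))
J(D) = -D - 3*√10/10 (J(D) = (-2 - 4)/(2*(√10)) - D = (½)*(√10/10)*(-6) - D = -3*√10/10 - D = -D - 3*√10/10)
(J(-14) + w(39))² = ((-1*(-14) - 3*√10/10) + 9*39)² = ((14 - 3*√10/10) + 351)² = (365 - 3*√10/10)²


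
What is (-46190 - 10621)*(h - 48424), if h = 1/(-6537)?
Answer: 5994463586593/2179 ≈ 2.7510e+9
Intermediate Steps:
h = -1/6537 ≈ -0.00015298
(-46190 - 10621)*(h - 48424) = (-46190 - 10621)*(-1/6537 - 48424) = -56811*(-316547689/6537) = 5994463586593/2179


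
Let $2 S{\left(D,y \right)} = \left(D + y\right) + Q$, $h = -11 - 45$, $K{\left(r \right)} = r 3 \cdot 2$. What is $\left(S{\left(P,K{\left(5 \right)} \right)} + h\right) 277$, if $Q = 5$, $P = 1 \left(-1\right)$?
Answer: $-10803$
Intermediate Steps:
$P = -1$
$K{\left(r \right)} = 6 r$ ($K{\left(r \right)} = 3 r 2 = 6 r$)
$h = -56$ ($h = -11 - 45 = -56$)
$S{\left(D,y \right)} = \frac{5}{2} + \frac{D}{2} + \frac{y}{2}$ ($S{\left(D,y \right)} = \frac{\left(D + y\right) + 5}{2} = \frac{5 + D + y}{2} = \frac{5}{2} + \frac{D}{2} + \frac{y}{2}$)
$\left(S{\left(P,K{\left(5 \right)} \right)} + h\right) 277 = \left(\left(\frac{5}{2} + \frac{1}{2} \left(-1\right) + \frac{6 \cdot 5}{2}\right) - 56\right) 277 = \left(\left(\frac{5}{2} - \frac{1}{2} + \frac{1}{2} \cdot 30\right) - 56\right) 277 = \left(\left(\frac{5}{2} - \frac{1}{2} + 15\right) - 56\right) 277 = \left(17 - 56\right) 277 = \left(-39\right) 277 = -10803$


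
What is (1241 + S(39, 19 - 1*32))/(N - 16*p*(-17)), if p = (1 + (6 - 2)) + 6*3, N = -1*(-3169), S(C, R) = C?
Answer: 256/1885 ≈ 0.13581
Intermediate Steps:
N = 3169
p = 23 (p = (1 + 4) + 18 = 5 + 18 = 23)
(1241 + S(39, 19 - 1*32))/(N - 16*p*(-17)) = (1241 + 39)/(3169 - 16*23*(-17)) = 1280/(3169 - 368*(-17)) = 1280/(3169 + 6256) = 1280/9425 = 1280*(1/9425) = 256/1885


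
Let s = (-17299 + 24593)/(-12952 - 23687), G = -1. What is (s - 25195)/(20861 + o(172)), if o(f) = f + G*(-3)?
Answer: -923126899/770738004 ≈ -1.1977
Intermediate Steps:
s = -7294/36639 (s = 7294/(-36639) = 7294*(-1/36639) = -7294/36639 ≈ -0.19908)
o(f) = 3 + f (o(f) = f - 1*(-3) = f + 3 = 3 + f)
(s - 25195)/(20861 + o(172)) = (-7294/36639 - 25195)/(20861 + (3 + 172)) = -923126899/(36639*(20861 + 175)) = -923126899/36639/21036 = -923126899/36639*1/21036 = -923126899/770738004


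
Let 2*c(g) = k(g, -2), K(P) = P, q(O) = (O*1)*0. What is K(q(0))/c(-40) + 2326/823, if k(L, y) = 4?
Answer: 2326/823 ≈ 2.8262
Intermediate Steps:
q(O) = 0 (q(O) = O*0 = 0)
c(g) = 2 (c(g) = (½)*4 = 2)
K(q(0))/c(-40) + 2326/823 = 0/2 + 2326/823 = 0*(½) + 2326*(1/823) = 0 + 2326/823 = 2326/823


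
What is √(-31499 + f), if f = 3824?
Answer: 15*I*√123 ≈ 166.36*I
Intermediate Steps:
√(-31499 + f) = √(-31499 + 3824) = √(-27675) = 15*I*√123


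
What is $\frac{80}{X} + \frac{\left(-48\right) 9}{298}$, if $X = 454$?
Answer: $- \frac{43072}{33823} \approx -1.2735$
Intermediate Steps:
$\frac{80}{X} + \frac{\left(-48\right) 9}{298} = \frac{80}{454} + \frac{\left(-48\right) 9}{298} = 80 \cdot \frac{1}{454} - \frac{216}{149} = \frac{40}{227} - \frac{216}{149} = - \frac{43072}{33823}$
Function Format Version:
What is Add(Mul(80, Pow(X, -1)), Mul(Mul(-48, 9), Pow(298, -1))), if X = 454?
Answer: Rational(-43072, 33823) ≈ -1.2735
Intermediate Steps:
Add(Mul(80, Pow(X, -1)), Mul(Mul(-48, 9), Pow(298, -1))) = Add(Mul(80, Pow(454, -1)), Mul(Mul(-48, 9), Pow(298, -1))) = Add(Mul(80, Rational(1, 454)), Mul(-432, Rational(1, 298))) = Add(Rational(40, 227), Rational(-216, 149)) = Rational(-43072, 33823)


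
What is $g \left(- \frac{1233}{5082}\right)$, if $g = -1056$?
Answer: $\frac{19728}{77} \approx 256.21$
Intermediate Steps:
$g \left(- \frac{1233}{5082}\right) = - 1056 \left(- \frac{1233}{5082}\right) = - 1056 \left(\left(-1233\right) \frac{1}{5082}\right) = \left(-1056\right) \left(- \frac{411}{1694}\right) = \frac{19728}{77}$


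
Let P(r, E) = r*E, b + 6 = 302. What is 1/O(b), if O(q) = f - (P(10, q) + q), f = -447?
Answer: -1/3703 ≈ -0.00027005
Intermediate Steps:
b = 296 (b = -6 + 302 = 296)
P(r, E) = E*r
O(q) = -447 - 11*q (O(q) = -447 - (q*10 + q) = -447 - (10*q + q) = -447 - 11*q)
1/O(b) = 1/(-447 - 11*296) = 1/(-447 - 3256) = 1/(-3703) = -1/3703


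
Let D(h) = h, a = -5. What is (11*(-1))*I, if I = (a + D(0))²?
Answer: -275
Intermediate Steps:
I = 25 (I = (-5 + 0)² = (-5)² = 25)
(11*(-1))*I = (11*(-1))*25 = -11*25 = -275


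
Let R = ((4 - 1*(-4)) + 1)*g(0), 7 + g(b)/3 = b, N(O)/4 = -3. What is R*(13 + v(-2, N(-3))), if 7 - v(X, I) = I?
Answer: -6048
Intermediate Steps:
N(O) = -12 (N(O) = 4*(-3) = -12)
v(X, I) = 7 - I
g(b) = -21 + 3*b
R = -189 (R = ((4 - 1*(-4)) + 1)*(-21 + 3*0) = ((4 + 4) + 1)*(-21 + 0) = (8 + 1)*(-21) = 9*(-21) = -189)
R*(13 + v(-2, N(-3))) = -189*(13 + (7 - 1*(-12))) = -189*(13 + (7 + 12)) = -189*(13 + 19) = -189*32 = -6048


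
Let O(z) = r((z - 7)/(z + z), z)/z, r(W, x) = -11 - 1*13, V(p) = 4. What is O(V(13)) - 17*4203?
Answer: -71457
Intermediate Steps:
r(W, x) = -24 (r(W, x) = -11 - 13 = -24)
O(z) = -24/z
O(V(13)) - 17*4203 = -24/4 - 17*4203 = -24*¼ - 1*71451 = -6 - 71451 = -71457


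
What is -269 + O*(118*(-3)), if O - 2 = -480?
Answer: 168943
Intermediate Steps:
O = -478 (O = 2 - 480 = -478)
-269 + O*(118*(-3)) = -269 - 56404*(-3) = -269 - 478*(-354) = -269 + 169212 = 168943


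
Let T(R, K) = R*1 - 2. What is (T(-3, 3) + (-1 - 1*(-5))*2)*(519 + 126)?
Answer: 1935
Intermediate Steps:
T(R, K) = -2 + R (T(R, K) = R - 2 = -2 + R)
(T(-3, 3) + (-1 - 1*(-5))*2)*(519 + 126) = ((-2 - 3) + (-1 - 1*(-5))*2)*(519 + 126) = (-5 + (-1 + 5)*2)*645 = (-5 + 4*2)*645 = (-5 + 8)*645 = 3*645 = 1935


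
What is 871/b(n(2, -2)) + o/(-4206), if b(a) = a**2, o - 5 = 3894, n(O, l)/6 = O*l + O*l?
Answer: -886645/1615104 ≈ -0.54897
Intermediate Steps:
n(O, l) = 12*O*l (n(O, l) = 6*(O*l + O*l) = 6*(2*O*l) = 12*O*l)
o = 3899 (o = 5 + 3894 = 3899)
871/b(n(2, -2)) + o/(-4206) = 871/((12*2*(-2))**2) + 3899/(-4206) = 871/((-48)**2) + 3899*(-1/4206) = 871/2304 - 3899/4206 = -886645/1615104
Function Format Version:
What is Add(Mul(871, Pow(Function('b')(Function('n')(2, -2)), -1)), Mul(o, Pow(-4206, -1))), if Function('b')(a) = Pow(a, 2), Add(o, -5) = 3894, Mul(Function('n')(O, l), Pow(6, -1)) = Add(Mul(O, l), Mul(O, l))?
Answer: Rational(-886645, 1615104) ≈ -0.54897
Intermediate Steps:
Function('n')(O, l) = Mul(12, O, l) (Function('n')(O, l) = Mul(6, Add(Mul(O, l), Mul(O, l))) = Mul(6, Mul(2, O, l)) = Mul(12, O, l))
o = 3899 (o = Add(5, 3894) = 3899)
Add(Mul(871, Pow(Function('b')(Function('n')(2, -2)), -1)), Mul(o, Pow(-4206, -1))) = Add(Mul(871, Pow(Pow(Mul(12, 2, -2), 2), -1)), Mul(3899, Pow(-4206, -1))) = Add(Mul(871, Pow(Pow(-48, 2), -1)), Mul(3899, Rational(-1, 4206))) = Add(Mul(871, Pow(2304, -1)), Rational(-3899, 4206)) = Add(Mul(871, Rational(1, 2304)), Rational(-3899, 4206)) = Add(Rational(871, 2304), Rational(-3899, 4206)) = Rational(-886645, 1615104)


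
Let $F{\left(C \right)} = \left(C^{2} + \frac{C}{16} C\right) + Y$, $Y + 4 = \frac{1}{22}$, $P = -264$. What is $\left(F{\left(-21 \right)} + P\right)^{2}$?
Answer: $\frac{1246584249}{30976} \approx 40244.0$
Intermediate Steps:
$Y = - \frac{87}{22}$ ($Y = -4 + \frac{1}{22} = - \frac{87}{22} \approx -3.9545$)
$F{\left(C \right)} = - \frac{87}{22} + \frac{17 C^{2}}{16}$ ($F{\left(C \right)} = \left(C^{2} + \frac{C}{16} C\right) - \frac{87}{22} = \left(C^{2} + \frac{C^{2}}{16}\right) - \frac{87}{22} = \frac{17 C^{2}}{16} - \frac{87}{22} = - \frac{87}{22} + \frac{17 C^{2}}{16}$)
$\left(F{\left(-21 \right)} + P\right)^{2} = \left(\left(- \frac{87}{22} + \frac{17 \left(-21\right)^{2}}{16}\right) - 264\right)^{2} = \left(\left(- \frac{87}{22} + \frac{17}{16} \cdot 441\right) - 264\right)^{2} = \left(\left(- \frac{87}{22} + \frac{7497}{16}\right) - 264\right)^{2} = \left(\frac{81771}{176} - 264\right)^{2} = \left(\frac{35307}{176}\right)^{2} = \frac{1246584249}{30976}$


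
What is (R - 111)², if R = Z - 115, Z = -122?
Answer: 121104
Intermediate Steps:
R = -237 (R = -122 - 115 = -237)
(R - 111)² = (-237 - 111)² = (-348)² = 121104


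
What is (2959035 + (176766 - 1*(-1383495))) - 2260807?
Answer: 2258489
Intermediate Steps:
(2959035 + (176766 - 1*(-1383495))) - 2260807 = (2959035 + (176766 + 1383495)) - 2260807 = (2959035 + 1560261) - 2260807 = 4519296 - 2260807 = 2258489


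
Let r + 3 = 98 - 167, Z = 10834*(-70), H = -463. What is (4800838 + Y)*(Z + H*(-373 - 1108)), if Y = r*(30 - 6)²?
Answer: -345896442782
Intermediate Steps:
Z = -758380
r = -72 (r = -3 + (98 - 167) = -3 - 69 = -72)
Y = -41472 (Y = -72*(30 - 6)² = -72*24² = -72*576 = -41472)
(4800838 + Y)*(Z + H*(-373 - 1108)) = (4800838 - 41472)*(-758380 - 463*(-373 - 1108)) = 4759366*(-758380 - 463*(-1481)) = 4759366*(-758380 + 685703) = 4759366*(-72677) = -345896442782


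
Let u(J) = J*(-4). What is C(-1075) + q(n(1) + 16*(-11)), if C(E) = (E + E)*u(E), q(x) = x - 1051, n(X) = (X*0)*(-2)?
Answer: -9246227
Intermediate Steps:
u(J) = -4*J
n(X) = 0 (n(X) = 0*(-2) = 0)
q(x) = -1051 + x
C(E) = -8*E² (C(E) = (E + E)*(-4*E) = (2*E)*(-4*E) = -8*E²)
C(-1075) + q(n(1) + 16*(-11)) = -8*(-1075)² + (-1051 + (0 + 16*(-11))) = -8*1155625 + (-1051 + (0 - 176)) = -9245000 + (-1051 - 176) = -9245000 - 1227 = -9246227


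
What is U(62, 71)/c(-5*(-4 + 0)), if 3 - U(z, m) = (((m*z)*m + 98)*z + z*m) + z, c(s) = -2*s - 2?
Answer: 19388141/42 ≈ 4.6162e+5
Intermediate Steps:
c(s) = -2 - 2*s
U(z, m) = 3 - z - m*z - z*(98 + z*m²) (U(z, m) = 3 - ((((m*z)*m + 98)*z + z*m) + z) = 3 - (((z*m² + 98)*z + m*z) + z) = 3 - (((98 + z*m²)*z + m*z) + z) = 3 - ((z*(98 + z*m²) + m*z) + z) = 3 - ((m*z + z*(98 + z*m²)) + z) = 3 - (z + m*z + z*(98 + z*m²)) = 3 + (-z - m*z - z*(98 + z*m²)) = 3 - z - m*z - z*(98 + z*m²))
U(62, 71)/c(-5*(-4 + 0)) = (3 - 99*62 - 1*71*62 - 1*71²*62²)/(-2 - (-10)*(-4 + 0)) = (3 - 6138 - 4402 - 1*5041*3844)/(-2 - (-10)*(-4)) = (3 - 6138 - 4402 - 19377604)/(-2 - 2*20) = -19388141/(-2 - 40) = -19388141/(-42) = -19388141*(-1/42) = 19388141/42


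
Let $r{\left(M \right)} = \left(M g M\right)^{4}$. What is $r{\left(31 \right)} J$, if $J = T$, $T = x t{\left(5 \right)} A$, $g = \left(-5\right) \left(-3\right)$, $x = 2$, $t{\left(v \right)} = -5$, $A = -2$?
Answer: $863552175409012500$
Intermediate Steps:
$g = 15$
$r{\left(M \right)} = 50625 M^{8}$ ($r{\left(M \right)} = \left(M 15 M\right)^{4} = \left(15 M M\right)^{4} = \left(15 M^{2}\right)^{4} = 50625 M^{8}$)
$T = 20$ ($T = 2 \left(-5\right) \left(-2\right) = \left(-10\right) \left(-2\right) = 20$)
$J = 20$
$r{\left(31 \right)} J = 50625 \cdot 31^{8} \cdot 20 = 50625 \cdot 852891037441 \cdot 20 = 43177608770450625 \cdot 20 = 863552175409012500$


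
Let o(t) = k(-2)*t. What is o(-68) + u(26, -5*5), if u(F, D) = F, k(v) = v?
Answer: 162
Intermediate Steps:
o(t) = -2*t
o(-68) + u(26, -5*5) = -2*(-68) + 26 = 136 + 26 = 162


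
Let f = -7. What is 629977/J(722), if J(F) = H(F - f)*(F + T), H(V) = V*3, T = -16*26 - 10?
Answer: 629977/647352 ≈ 0.97316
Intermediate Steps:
T = -426 (T = -416 - 10 = -426)
H(V) = 3*V
J(F) = (-426 + F)*(21 + 3*F) (J(F) = (3*(F - 1*(-7)))*(F - 426) = (3*(F + 7))*(-426 + F) = (3*(7 + F))*(-426 + F) = (21 + 3*F)*(-426 + F) = (-426 + F)*(21 + 3*F))
629977/J(722) = 629977/((3*(-426 + 722)*(7 + 722))) = 629977/((3*296*729)) = 629977/647352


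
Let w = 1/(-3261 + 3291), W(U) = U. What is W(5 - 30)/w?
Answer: -750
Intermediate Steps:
w = 1/30 ≈ 0.033333
W(5 - 30)/w = (5 - 30)/(1/30) = -25*30 = -750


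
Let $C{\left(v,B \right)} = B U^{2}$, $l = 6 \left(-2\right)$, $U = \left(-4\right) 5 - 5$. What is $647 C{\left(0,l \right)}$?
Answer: $-4852500$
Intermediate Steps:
$U = -25$ ($U = -20 - 5 = -25$)
$l = -12$
$C{\left(v,B \right)} = 625 B$ ($C{\left(v,B \right)} = B \left(-25\right)^{2} = B 625 = 625 B$)
$647 C{\left(0,l \right)} = 647 \cdot 625 \left(-12\right) = 647 \left(-7500\right) = -4852500$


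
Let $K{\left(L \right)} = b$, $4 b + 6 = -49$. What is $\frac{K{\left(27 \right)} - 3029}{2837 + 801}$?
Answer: $- \frac{12171}{14552} \approx -0.83638$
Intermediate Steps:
$b = - \frac{55}{4}$ ($b = - \frac{3}{2} + \frac{1}{4} \left(-49\right) = - \frac{3}{2} - \frac{49}{4} = - \frac{55}{4} \approx -13.75$)
$K{\left(L \right)} = - \frac{55}{4}$
$\frac{K{\left(27 \right)} - 3029}{2837 + 801} = \frac{- \frac{55}{4} - 3029}{2837 + 801} = - \frac{12171}{4 \cdot 3638} = \left(- \frac{12171}{4}\right) \frac{1}{3638} = - \frac{12171}{14552}$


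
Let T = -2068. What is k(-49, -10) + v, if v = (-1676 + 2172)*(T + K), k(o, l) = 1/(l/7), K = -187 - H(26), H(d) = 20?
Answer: -11284007/10 ≈ -1.1284e+6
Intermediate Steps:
K = -207 (K = -187 - 1*20 = -187 - 20 = -207)
k(o, l) = 7/l (k(o, l) = 1/(l*(⅐)) = 1/(l/7) = 7/l)
v = -1128400 (v = (-1676 + 2172)*(-2068 - 207) = 496*(-2275) = -1128400)
k(-49, -10) + v = 7/(-10) - 1128400 = 7*(-⅒) - 1128400 = -7/10 - 1128400 = -11284007/10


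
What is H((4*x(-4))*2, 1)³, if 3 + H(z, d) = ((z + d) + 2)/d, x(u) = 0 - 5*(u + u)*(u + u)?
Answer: -16777216000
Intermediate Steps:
x(u) = -20*u² (x(u) = 0 - 5*2*u*2*u = 0 - 20*u² = -20*u²)
H(z, d) = -3 + (2 + d + z)/d (H(z, d) = -3 + ((z + d) + 2)/d = -3 + ((d + z) + 2)/d = -3 + (2 + d + z)/d)
H((4*x(-4))*2, 1)³ = ((2 + (4*(-20*(-4)²))*2 - 2*1)/1)³ = (1*(2 + (4*(-20*16))*2 - 2))³ = (1*(2 + (4*(-320))*2 - 2))³ = (1*(2 - 1280*2 - 2))³ = (1*(2 - 2560 - 2))³ = (1*(-2560))³ = (-2560)³ = -16777216000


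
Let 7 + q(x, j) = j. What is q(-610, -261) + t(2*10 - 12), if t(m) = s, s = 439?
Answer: 171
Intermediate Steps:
q(x, j) = -7 + j
t(m) = 439
q(-610, -261) + t(2*10 - 12) = (-7 - 261) + 439 = -268 + 439 = 171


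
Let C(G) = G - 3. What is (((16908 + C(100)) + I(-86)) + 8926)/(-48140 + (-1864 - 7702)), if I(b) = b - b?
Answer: -25931/57706 ≈ -0.44936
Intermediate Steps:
I(b) = 0
C(G) = -3 + G
(((16908 + C(100)) + I(-86)) + 8926)/(-48140 + (-1864 - 7702)) = (((16908 + (-3 + 100)) + 0) + 8926)/(-48140 + (-1864 - 7702)) = (((16908 + 97) + 0) + 8926)/(-48140 - 9566) = ((17005 + 0) + 8926)/(-57706) = (17005 + 8926)*(-1/57706) = 25931*(-1/57706) = -25931/57706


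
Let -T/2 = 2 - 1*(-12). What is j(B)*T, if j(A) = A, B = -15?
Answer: 420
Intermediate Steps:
T = -28 (T = -2*(2 - 1*(-12)) = -2*(2 + 12) = -2*14 = -28)
j(B)*T = -15*(-28) = 420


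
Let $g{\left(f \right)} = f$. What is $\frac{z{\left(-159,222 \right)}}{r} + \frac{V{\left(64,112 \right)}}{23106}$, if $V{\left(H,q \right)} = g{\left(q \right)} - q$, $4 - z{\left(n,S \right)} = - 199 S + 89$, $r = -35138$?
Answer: $- \frac{44093}{35138} \approx -1.2549$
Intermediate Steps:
$z{\left(n,S \right)} = -85 + 199 S$ ($z{\left(n,S \right)} = 4 - \left(- 199 S + 89\right) = 4 - \left(89 - 199 S\right) = 4 + \left(-89 + 199 S\right) = -85 + 199 S$)
$V{\left(H,q \right)} = 0$ ($V{\left(H,q \right)} = q - q = 0$)
$\frac{z{\left(-159,222 \right)}}{r} + \frac{V{\left(64,112 \right)}}{23106} = \frac{-85 + 199 \cdot 222}{-35138} + \frac{0}{23106} = \left(-85 + 44178\right) \left(- \frac{1}{35138}\right) + 0 \cdot \frac{1}{23106} = 44093 \left(- \frac{1}{35138}\right) + 0 = - \frac{44093}{35138} + 0 = - \frac{44093}{35138}$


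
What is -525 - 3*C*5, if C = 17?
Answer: -780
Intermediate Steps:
-525 - 3*C*5 = -525 - 3*17*5 = -525 - 51*5 = -525 - 255 = -780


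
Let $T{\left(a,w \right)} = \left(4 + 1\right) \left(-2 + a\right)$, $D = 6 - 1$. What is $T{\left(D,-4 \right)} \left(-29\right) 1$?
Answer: $-435$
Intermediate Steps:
$D = 5$
$T{\left(a,w \right)} = -10 + 5 a$ ($T{\left(a,w \right)} = 5 \left(-2 + a\right) = -10 + 5 a$)
$T{\left(D,-4 \right)} \left(-29\right) 1 = \left(-10 + 5 \cdot 5\right) \left(-29\right) 1 = \left(-10 + 25\right) \left(-29\right) 1 = 15 \left(-29\right) 1 = \left(-435\right) 1 = -435$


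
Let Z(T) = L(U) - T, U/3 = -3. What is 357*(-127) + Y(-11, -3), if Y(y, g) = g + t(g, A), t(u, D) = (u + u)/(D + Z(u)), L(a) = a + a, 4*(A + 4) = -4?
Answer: -453417/10 ≈ -45342.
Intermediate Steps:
U = -9 (U = 3*(-3) = -9)
A = -5 (A = -4 + (¼)*(-4) = -4 - 1 = -5)
L(a) = 2*a
Z(T) = -18 - T (Z(T) = 2*(-9) - T = -18 - T)
t(u, D) = 2*u/(-18 + D - u) (t(u, D) = (u + u)/(D + (-18 - u)) = (2*u)/(-18 + D - u) = 2*u/(-18 + D - u))
Y(y, g) = g - 2*g/(23 + g) (Y(y, g) = g - 2*g/(18 + g - 1*(-5)) = g - 2*g/(18 + g + 5) = g - 2*g/(23 + g))
357*(-127) + Y(-11, -3) = 357*(-127) - 3*(21 - 3)/(23 - 3) = -45339 - 3*18/20 = -45339 - 3*1/20*18 = -45339 - 27/10 = -453417/10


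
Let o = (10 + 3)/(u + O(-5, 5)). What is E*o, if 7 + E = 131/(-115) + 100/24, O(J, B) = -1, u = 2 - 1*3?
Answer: 35633/1380 ≈ 25.821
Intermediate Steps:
u = -1 (u = 2 - 3 = -1)
o = -13/2 (o = (10 + 3)/(-1 - 1) = 13/(-2) = 13*(-1/2) = -13/2 ≈ -6.5000)
E = -2741/690 (E = -7 + (131/(-115) + 100/24) = -7 + (131*(-1/115) + 100*(1/24)) = -7 + (-131/115 + 25/6) = -7 + 2089/690 = -2741/690 ≈ -3.9725)
E*o = -2741/690*(-13/2) = 35633/1380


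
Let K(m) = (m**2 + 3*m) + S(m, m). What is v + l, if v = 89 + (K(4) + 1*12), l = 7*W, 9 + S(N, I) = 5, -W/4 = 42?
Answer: -1051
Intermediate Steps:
W = -168 (W = -4*42 = -168)
S(N, I) = -4 (S(N, I) = -9 + 5 = -4)
K(m) = -4 + m**2 + 3*m (K(m) = (m**2 + 3*m) - 4 = -4 + m**2 + 3*m)
l = -1176 (l = 7*(-168) = -1176)
v = 125 (v = 89 + ((-4 + 4**2 + 3*4) + 1*12) = 89 + ((-4 + 16 + 12) + 12) = 89 + (24 + 12) = 89 + 36 = 125)
v + l = 125 - 1176 = -1051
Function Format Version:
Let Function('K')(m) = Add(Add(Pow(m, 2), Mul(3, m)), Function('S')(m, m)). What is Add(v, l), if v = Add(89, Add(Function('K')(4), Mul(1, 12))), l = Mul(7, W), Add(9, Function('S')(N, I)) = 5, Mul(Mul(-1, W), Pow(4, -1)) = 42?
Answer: -1051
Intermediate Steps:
W = -168 (W = Mul(-4, 42) = -168)
Function('S')(N, I) = -4 (Function('S')(N, I) = Add(-9, 5) = -4)
Function('K')(m) = Add(-4, Pow(m, 2), Mul(3, m)) (Function('K')(m) = Add(Add(Pow(m, 2), Mul(3, m)), -4) = Add(-4, Pow(m, 2), Mul(3, m)))
l = -1176 (l = Mul(7, -168) = -1176)
v = 125 (v = Add(89, Add(Add(-4, Pow(4, 2), Mul(3, 4)), Mul(1, 12))) = Add(89, Add(Add(-4, 16, 12), 12)) = Add(89, Add(24, 12)) = Add(89, 36) = 125)
Add(v, l) = Add(125, -1176) = -1051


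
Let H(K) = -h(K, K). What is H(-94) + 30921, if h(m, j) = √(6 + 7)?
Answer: 30921 - √13 ≈ 30917.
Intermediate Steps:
h(m, j) = √13
H(K) = -√13
H(-94) + 30921 = -√13 + 30921 = 30921 - √13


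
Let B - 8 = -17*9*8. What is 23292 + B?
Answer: 22076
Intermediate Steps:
B = -1216 (B = 8 - 17*9*8 = 8 - 153*8 = 8 - 1224 = -1216)
23292 + B = 23292 - 1216 = 22076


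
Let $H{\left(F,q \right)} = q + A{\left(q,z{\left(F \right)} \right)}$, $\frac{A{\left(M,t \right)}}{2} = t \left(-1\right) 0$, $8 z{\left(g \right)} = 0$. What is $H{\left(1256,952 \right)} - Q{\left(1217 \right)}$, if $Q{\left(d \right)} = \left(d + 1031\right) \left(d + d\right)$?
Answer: $-5470680$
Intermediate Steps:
$z{\left(g \right)} = 0$ ($z{\left(g \right)} = \frac{1}{8} \cdot 0 = 0$)
$A{\left(M,t \right)} = 0$ ($A{\left(M,t \right)} = 2 t \left(-1\right) 0 = 2 - t 0 = 2 \cdot 0 = 0$)
$H{\left(F,q \right)} = q$ ($H{\left(F,q \right)} = q + 0 = q$)
$Q{\left(d \right)} = 2 d \left(1031 + d\right)$ ($Q{\left(d \right)} = \left(1031 + d\right) 2 d = 2 d \left(1031 + d\right)$)
$H{\left(1256,952 \right)} - Q{\left(1217 \right)} = 952 - 2 \cdot 1217 \left(1031 + 1217\right) = 952 - 2 \cdot 1217 \cdot 2248 = 952 - 5471632 = -5470680$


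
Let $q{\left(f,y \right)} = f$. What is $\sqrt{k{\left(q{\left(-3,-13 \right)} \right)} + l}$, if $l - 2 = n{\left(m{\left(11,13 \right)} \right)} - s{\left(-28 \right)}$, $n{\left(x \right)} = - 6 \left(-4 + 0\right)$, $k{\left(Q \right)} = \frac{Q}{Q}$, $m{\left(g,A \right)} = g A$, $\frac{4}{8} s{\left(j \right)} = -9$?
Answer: $3 \sqrt{5} \approx 6.7082$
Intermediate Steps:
$s{\left(j \right)} = -18$ ($s{\left(j \right)} = 2 \left(-9\right) = -18$)
$m{\left(g,A \right)} = A g$
$k{\left(Q \right)} = 1$
$n{\left(x \right)} = 24$ ($n{\left(x \right)} = \left(-6\right) \left(-4\right) = 24$)
$l = 44$ ($l = 2 + \left(24 - -18\right) = 2 + \left(24 + 18\right) = 2 + 42 = 44$)
$\sqrt{k{\left(q{\left(-3,-13 \right)} \right)} + l} = \sqrt{1 + 44} = \sqrt{45} = 3 \sqrt{5}$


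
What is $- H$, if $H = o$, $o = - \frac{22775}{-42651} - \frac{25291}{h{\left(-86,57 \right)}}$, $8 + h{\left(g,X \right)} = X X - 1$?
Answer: $\frac{111655049}{15354360} \approx 7.2719$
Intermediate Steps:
$h{\left(g,X \right)} = -9 + X^{2}$ ($h{\left(g,X \right)} = -8 + \left(X X - 1\right) = -8 + \left(X^{2} - 1\right) = -8 + \left(-1 + X^{2}\right) = -9 + X^{2}$)
$o = - \frac{111655049}{15354360}$ ($o = - \frac{22775}{-42651} - \frac{25291}{-9 + 57^{2}} = \left(-22775\right) \left(- \frac{1}{42651}\right) - \frac{25291}{-9 + 3249} = \frac{22775}{42651} - \frac{25291}{3240} = - \frac{111655049}{15354360} \approx -7.2719$)
$H = - \frac{111655049}{15354360} \approx -7.2719$
$- H = \left(-1\right) \left(- \frac{111655049}{15354360}\right) = \frac{111655049}{15354360}$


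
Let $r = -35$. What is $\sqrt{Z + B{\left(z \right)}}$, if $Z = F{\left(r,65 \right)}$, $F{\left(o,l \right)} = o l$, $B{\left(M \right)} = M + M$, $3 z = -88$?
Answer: $\frac{i \sqrt{21003}}{3} \approx 48.308 i$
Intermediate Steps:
$z = - \frac{88}{3}$ ($z = \frac{1}{3} \left(-88\right) = - \frac{88}{3} \approx -29.333$)
$B{\left(M \right)} = 2 M$
$F{\left(o,l \right)} = l o$
$Z = -2275$ ($Z = 65 \left(-35\right) = -2275$)
$\sqrt{Z + B{\left(z \right)}} = \sqrt{-2275 + 2 \left(- \frac{88}{3}\right)} = \sqrt{-2275 - \frac{176}{3}} = \sqrt{- \frac{7001}{3}} = \frac{i \sqrt{21003}}{3}$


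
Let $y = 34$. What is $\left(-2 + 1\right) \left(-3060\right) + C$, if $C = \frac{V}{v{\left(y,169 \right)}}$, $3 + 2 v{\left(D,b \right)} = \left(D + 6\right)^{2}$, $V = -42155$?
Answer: $\frac{4802510}{1597} \approx 3007.2$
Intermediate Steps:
$v{\left(D,b \right)} = - \frac{3}{2} + \frac{\left(6 + D\right)^{2}}{2}$ ($v{\left(D,b \right)} = - \frac{3}{2} + \frac{\left(D + 6\right)^{2}}{2} = - \frac{3}{2} + \frac{\left(6 + D\right)^{2}}{2}$)
$C = - \frac{84310}{1597}$ ($C = - \frac{42155}{- \frac{3}{2} + \frac{\left(6 + 34\right)^{2}}{2}} = - \frac{42155}{- \frac{3}{2} + \frac{40^{2}}{2}} = - \frac{42155}{- \frac{3}{2} + \frac{1}{2} \cdot 1600} = - \frac{42155}{- \frac{3}{2} + 800} = - \frac{42155}{\frac{1597}{2}} = \left(-42155\right) \frac{2}{1597} = - \frac{84310}{1597} \approx -52.793$)
$\left(-2 + 1\right) \left(-3060\right) + C = \left(-2 + 1\right) \left(-3060\right) - \frac{84310}{1597} = \left(-1\right) \left(-3060\right) - \frac{84310}{1597} = 3060 - \frac{84310}{1597} = \frac{4802510}{1597}$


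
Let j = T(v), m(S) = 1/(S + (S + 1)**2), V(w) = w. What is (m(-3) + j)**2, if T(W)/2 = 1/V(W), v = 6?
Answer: 16/9 ≈ 1.7778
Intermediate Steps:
m(S) = 1/(S + (1 + S)**2)
T(W) = 2/W
j = 1/3 (j = 2/6 = 2*(1/6) = 1/3 ≈ 0.33333)
(m(-3) + j)**2 = (1/(-3 + (1 - 3)**2) + 1/3)**2 = (1/(-3 + (-2)**2) + 1/3)**2 = (1/(-3 + 4) + 1/3)**2 = (1/1 + 1/3)**2 = (1 + 1/3)**2 = (4/3)**2 = 16/9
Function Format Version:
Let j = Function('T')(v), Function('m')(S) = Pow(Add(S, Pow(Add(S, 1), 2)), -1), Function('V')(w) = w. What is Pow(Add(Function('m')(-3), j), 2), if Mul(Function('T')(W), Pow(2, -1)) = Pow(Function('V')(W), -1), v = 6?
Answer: Rational(16, 9) ≈ 1.7778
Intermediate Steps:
Function('m')(S) = Pow(Add(S, Pow(Add(1, S), 2)), -1)
Function('T')(W) = Mul(2, Pow(W, -1))
j = Rational(1, 3) (j = Mul(2, Pow(6, -1)) = Mul(2, Rational(1, 6)) = Rational(1, 3) ≈ 0.33333)
Pow(Add(Function('m')(-3), j), 2) = Pow(Add(Pow(Add(-3, Pow(Add(1, -3), 2)), -1), Rational(1, 3)), 2) = Pow(Add(Pow(Add(-3, Pow(-2, 2)), -1), Rational(1, 3)), 2) = Pow(Add(Pow(Add(-3, 4), -1), Rational(1, 3)), 2) = Pow(Add(Pow(1, -1), Rational(1, 3)), 2) = Pow(Add(1, Rational(1, 3)), 2) = Pow(Rational(4, 3), 2) = Rational(16, 9)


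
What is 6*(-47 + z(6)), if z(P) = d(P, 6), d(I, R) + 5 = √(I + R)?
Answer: -312 + 12*√3 ≈ -291.22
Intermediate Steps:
d(I, R) = -5 + √(I + R)
z(P) = -5 + √(6 + P) (z(P) = -5 + √(P + 6) = -5 + √(6 + P))
6*(-47 + z(6)) = 6*(-47 + (-5 + √(6 + 6))) = 6*(-47 + (-5 + √12)) = 6*(-47 + (-5 + 2*√3)) = 6*(-52 + 2*√3) = -312 + 12*√3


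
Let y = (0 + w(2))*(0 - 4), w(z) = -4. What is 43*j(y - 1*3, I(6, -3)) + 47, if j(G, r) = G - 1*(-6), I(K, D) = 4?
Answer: 864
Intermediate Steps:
y = 16 (y = (0 - 4)*(0 - 4) = -4*(-4) = 16)
j(G, r) = 6 + G (j(G, r) = G + 6 = 6 + G)
43*j(y - 1*3, I(6, -3)) + 47 = 43*(6 + (16 - 1*3)) + 47 = 43*(6 + (16 - 3)) + 47 = 43*(6 + 13) + 47 = 43*19 + 47 = 817 + 47 = 864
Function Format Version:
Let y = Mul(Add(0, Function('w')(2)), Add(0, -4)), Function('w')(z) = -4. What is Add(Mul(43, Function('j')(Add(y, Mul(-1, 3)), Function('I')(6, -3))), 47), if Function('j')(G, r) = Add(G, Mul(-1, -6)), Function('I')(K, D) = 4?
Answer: 864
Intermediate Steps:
y = 16 (y = Mul(Add(0, -4), Add(0, -4)) = Mul(-4, -4) = 16)
Function('j')(G, r) = Add(6, G) (Function('j')(G, r) = Add(G, 6) = Add(6, G))
Add(Mul(43, Function('j')(Add(y, Mul(-1, 3)), Function('I')(6, -3))), 47) = Add(Mul(43, Add(6, Add(16, Mul(-1, 3)))), 47) = Add(Mul(43, Add(6, Add(16, -3))), 47) = Add(Mul(43, Add(6, 13)), 47) = Add(Mul(43, 19), 47) = Add(817, 47) = 864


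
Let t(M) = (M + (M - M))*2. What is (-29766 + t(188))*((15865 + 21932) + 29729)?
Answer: -1984589140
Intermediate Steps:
t(M) = 2*M (t(M) = (M + 0)*2 = M*2 = 2*M)
(-29766 + t(188))*((15865 + 21932) + 29729) = (-29766 + 2*188)*((15865 + 21932) + 29729) = (-29766 + 376)*(37797 + 29729) = -29390*67526 = -1984589140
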